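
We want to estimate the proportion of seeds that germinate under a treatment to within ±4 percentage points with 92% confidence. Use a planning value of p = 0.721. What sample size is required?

For a proportion with margin E = 0.04 at 92% confidence, z = 1.751.
n = p̂(1−p̂)(z/E)² = 0.721 × 0.279 × (1.751/0.04)² = 385.47
Round up: n = 386.

386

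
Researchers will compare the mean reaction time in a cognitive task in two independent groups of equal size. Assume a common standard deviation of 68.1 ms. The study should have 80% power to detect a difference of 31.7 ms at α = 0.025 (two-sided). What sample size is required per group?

88 per group

For two equal groups, n per group = 2·((z_{α/2} + z_β)·σ/δ)².
z_{α/2} = 2.241; z_β = 0.842 (power 80%).
n = 2 × (3.083 × 68.1 / 31.7)² = 2 × 43.87 = 87.74
Round up: n = 88 per group.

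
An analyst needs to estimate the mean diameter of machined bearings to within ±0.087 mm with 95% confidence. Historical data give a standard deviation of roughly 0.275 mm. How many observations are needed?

39

For a mean, the margin of error is E = z·σ/√n, so n = (zσ/E)².
At 95% confidence, z = 1.960.
n = (1.960 × 0.275 / 0.087)² = 38.38
Round up: n = 39.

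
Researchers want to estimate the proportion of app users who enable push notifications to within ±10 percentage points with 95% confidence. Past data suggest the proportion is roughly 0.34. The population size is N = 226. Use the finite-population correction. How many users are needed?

For a proportion with margin E = 0.1 at 95% confidence, z = 1.960.
n = p̂(1−p̂)(z/E)² = 0.34 × 0.66 × (1.960/0.1)² = 86.21 — call this n₀.
Finite-population correction with N = 226: n = n₀ / (1 + (n₀−1)/N) = 86.21 / 1.377 = 62.61
Round up: n = 63.

n = 63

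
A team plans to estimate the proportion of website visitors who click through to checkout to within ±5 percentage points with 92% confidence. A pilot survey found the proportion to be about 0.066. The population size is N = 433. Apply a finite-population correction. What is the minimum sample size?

65

For a proportion with margin E = 0.05 at 92% confidence, z = 1.751.
n = p̂(1−p̂)(z/E)² = 0.066 × 0.934 × (1.751/0.05)² = 75.60 — call this n₀.
Finite-population correction with N = 433: n = n₀ / (1 + (n₀−1)/N) = 75.60 / 1.172 = 64.51
Round up: n = 65.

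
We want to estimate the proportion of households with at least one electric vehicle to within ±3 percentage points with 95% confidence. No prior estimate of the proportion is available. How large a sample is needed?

For a proportion with margin E = 0.03 at 95% confidence, z = 1.960.
With no prior estimate, use p = 0.5, which maximizes p(1−p) at 0.25.
n = 0.25 × (z/E)² = 0.25 × (1.960/0.03)² = 1067.11
Round up: n = 1068.

1068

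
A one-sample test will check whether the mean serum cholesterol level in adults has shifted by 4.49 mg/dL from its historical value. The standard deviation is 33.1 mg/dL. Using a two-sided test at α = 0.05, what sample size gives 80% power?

n = 427

For a one-sample z-test, n = ((z_{α/2} + z_β)·σ/δ)².
z_{α/2} = 1.960 (two-sided α = 0.05); z_β = 0.842 (power 80% → β = 0.2).
n = (2.802 × 33.1 / 4.49)² = 426.68
Round up: n = 427.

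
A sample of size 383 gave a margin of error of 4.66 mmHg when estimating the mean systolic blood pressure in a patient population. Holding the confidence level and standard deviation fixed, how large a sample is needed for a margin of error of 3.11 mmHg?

Margin of error scales as 1/√n, so n₂ = n₁·(E₁/E₂)².
n₂ = 383 × (4.66/3.11)² = 383 × 2.245 = 859.84
Round up: n₂ = 860.

860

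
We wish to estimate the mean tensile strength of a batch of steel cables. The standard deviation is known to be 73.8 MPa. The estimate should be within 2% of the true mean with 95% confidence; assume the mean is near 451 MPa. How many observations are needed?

For a mean, the margin of error is E = z·σ/√n, so n = (zσ/E)².
At 95% confidence, z = 1.960.
E = 2% of 451 = 9.02 MPa.
n = (1.960 × 73.8 / 9.02)² = 257.16
Round up: n = 258.

n = 258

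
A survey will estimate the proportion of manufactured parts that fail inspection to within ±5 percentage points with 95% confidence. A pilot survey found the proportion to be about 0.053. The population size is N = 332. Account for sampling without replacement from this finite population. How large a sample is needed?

For a proportion with margin E = 0.05 at 95% confidence, z = 1.960.
n = p̂(1−p̂)(z/E)² = 0.053 × 0.947 × (1.960/0.05)² = 77.13 — call this n₀.
Finite-population correction with N = 332: n = n₀ / (1 + (n₀−1)/N) = 77.13 / 1.229 = 62.76
Round up: n = 63.

63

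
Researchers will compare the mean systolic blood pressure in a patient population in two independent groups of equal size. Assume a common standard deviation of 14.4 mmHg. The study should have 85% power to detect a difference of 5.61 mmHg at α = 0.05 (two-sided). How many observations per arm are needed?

For two equal groups, n per group = 2·((z_{α/2} + z_β)·σ/δ)².
z_{α/2} = 1.960; z_β = 1.036 (power 85%).
n = 2 × (2.996 × 14.4 / 5.61)² = 2 × 59.14 = 118.28
Round up: n = 119 per group.

119 per group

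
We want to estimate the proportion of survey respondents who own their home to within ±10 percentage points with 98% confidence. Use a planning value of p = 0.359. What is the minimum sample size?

125

For a proportion with margin E = 0.1 at 98% confidence, z = 2.326.
n = p̂(1−p̂)(z/E)² = 0.359 × 0.641 × (2.326/0.1)² = 124.50
Round up: n = 125.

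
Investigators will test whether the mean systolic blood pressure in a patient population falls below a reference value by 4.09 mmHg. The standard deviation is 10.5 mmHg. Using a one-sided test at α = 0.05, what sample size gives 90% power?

57

For a one-sample z-test, n = ((z_α + z_β)·σ/δ)².
z_α = 1.645 (one-sided α = 0.05); z_β = 1.282 (power 90% → β = 0.1).
n = (2.927 × 10.5 / 4.09)² = 56.46
Round up: n = 57.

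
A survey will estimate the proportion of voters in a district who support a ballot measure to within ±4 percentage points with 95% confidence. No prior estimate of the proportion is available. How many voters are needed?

n = 601

For a proportion with margin E = 0.04 at 95% confidence, z = 1.960.
With no prior estimate, use p = 0.5, which maximizes p(1−p) at 0.25.
n = 0.25 × (z/E)² = 0.25 × (1.960/0.04)² = 600.25
Round up: n = 601.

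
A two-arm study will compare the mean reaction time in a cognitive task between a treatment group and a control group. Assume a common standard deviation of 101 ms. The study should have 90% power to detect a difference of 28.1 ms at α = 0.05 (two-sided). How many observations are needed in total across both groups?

544 total

For two equal groups, n per group = 2·((z_{α/2} + z_β)·σ/δ)².
z_{α/2} = 1.960; z_β = 1.282 (power 90%).
n = 2 × (3.242 × 101 / 28.1)² = 2 × 135.79 = 271.58
Round up: n = 272 per group.
Total across both groups: 2 × 272 = 544.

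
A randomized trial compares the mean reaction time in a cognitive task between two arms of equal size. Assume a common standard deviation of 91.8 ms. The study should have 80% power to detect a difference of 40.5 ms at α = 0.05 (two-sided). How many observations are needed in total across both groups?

For two equal groups, n per group = 2·((z_{α/2} + z_β)·σ/δ)².
z_{α/2} = 1.960; z_β = 0.842 (power 80%).
n = 2 × (2.802 × 91.8 / 40.5)² = 2 × 40.34 = 80.68
Round up: n = 81 per group.
Total across both groups: 2 × 81 = 162.

162 total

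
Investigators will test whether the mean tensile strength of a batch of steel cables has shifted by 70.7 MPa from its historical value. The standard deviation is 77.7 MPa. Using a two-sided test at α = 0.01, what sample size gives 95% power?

22

For a one-sample z-test, n = ((z_{α/2} + z_β)·σ/δ)².
z_{α/2} = 2.576 (two-sided α = 0.01); z_β = 1.645 (power 95% → β = 0.05).
n = (4.221 × 77.7 / 70.7)² = 21.52
Round up: n = 22.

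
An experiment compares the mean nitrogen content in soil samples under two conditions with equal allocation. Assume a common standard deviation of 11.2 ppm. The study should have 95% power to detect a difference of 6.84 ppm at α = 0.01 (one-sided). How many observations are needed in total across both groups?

For two equal groups, n per group = 2·((z_α + z_β)·σ/δ)².
z_α = 2.326; z_β = 1.645 (power 95%).
n = 2 × (3.971 × 11.2 / 6.84)² = 2 × 42.28 = 84.56
Round up: n = 85 per group.
Total across both groups: 2 × 85 = 170.

170 total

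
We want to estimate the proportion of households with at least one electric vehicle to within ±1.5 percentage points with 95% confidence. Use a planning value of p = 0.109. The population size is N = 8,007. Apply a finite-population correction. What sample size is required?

For a proportion with margin E = 0.015 at 95% confidence, z = 1.960.
n = p̂(1−p̂)(z/E)² = 0.109 × 0.891 × (1.960/0.015)² = 1658.19 — call this n₀.
Finite-population correction with N = 8,007: n = n₀ / (1 + (n₀−1)/N) = 1658.19 / 1.207 = 1373.81
Round up: n = 1374.

n = 1374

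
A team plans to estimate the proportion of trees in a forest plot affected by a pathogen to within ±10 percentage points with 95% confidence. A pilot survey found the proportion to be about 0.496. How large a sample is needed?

97

For a proportion with margin E = 0.1 at 95% confidence, z = 1.960.
n = p̂(1−p̂)(z/E)² = 0.496 × 0.504 × (1.960/0.1)² = 96.03
Round up: n = 97.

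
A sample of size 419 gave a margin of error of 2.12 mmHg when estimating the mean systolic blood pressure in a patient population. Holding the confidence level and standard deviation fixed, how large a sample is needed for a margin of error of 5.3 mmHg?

68

Margin of error scales as 1/√n, so n₂ = n₁·(E₁/E₂)².
n₂ = 419 × (2.12/5.3)² = 419 × 0.16 = 67.04
Round up: n₂ = 68.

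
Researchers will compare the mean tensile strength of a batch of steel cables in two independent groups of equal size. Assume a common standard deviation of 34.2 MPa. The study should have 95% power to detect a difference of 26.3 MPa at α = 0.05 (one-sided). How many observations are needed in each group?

For two equal groups, n per group = 2·((z_α + z_β)·σ/δ)².
z_α = 1.645; z_β = 1.645 (power 95%).
n = 2 × (3.290 × 34.2 / 26.3)² = 2 × 18.30 = 36.60
Round up: n = 37 per group.

37 per group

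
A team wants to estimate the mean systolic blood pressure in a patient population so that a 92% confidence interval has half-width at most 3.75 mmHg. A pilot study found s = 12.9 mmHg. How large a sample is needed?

37

For a mean, the margin of error is E = z·σ/√n, so n = (zσ/E)².
At 92% confidence, z = 1.751.
n = (1.751 × 12.9 / 3.75)² = 36.28
Round up: n = 37.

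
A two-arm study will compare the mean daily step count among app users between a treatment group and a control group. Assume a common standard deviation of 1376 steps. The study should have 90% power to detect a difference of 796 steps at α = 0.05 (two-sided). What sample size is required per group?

63 per group

For two equal groups, n per group = 2·((z_{α/2} + z_β)·σ/δ)².
z_{α/2} = 1.960; z_β = 1.282 (power 90%).
n = 2 × (3.242 × 1376 / 796)² = 2 × 31.41 = 62.82
Round up: n = 63 per group.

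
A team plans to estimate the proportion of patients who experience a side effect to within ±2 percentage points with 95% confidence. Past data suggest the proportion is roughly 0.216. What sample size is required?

For a proportion with margin E = 0.02 at 95% confidence, z = 1.960.
n = p̂(1−p̂)(z/E)² = 0.216 × 0.784 × (1.960/0.02)² = 1626.38
Round up: n = 1627.

1627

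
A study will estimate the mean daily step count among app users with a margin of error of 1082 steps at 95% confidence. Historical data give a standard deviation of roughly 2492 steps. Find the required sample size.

For a mean, the margin of error is E = z·σ/√n, so n = (zσ/E)².
At 95% confidence, z = 1.960.
n = (1.960 × 2492 / 1082)² = 20.38
Round up: n = 21.

21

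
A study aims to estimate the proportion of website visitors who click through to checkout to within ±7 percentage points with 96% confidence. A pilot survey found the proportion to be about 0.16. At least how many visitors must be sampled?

For a proportion with margin E = 0.07 at 96% confidence, z = 2.054.
n = p̂(1−p̂)(z/E)² = 0.16 × 0.84 × (2.054/0.07)² = 115.72
Round up: n = 116.

116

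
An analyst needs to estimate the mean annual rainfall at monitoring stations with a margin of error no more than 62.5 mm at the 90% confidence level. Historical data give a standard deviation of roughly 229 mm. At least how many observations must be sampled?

For a mean, the margin of error is E = z·σ/√n, so n = (zσ/E)².
At 90% confidence, z = 1.645.
n = (1.645 × 229 / 62.5)² = 36.33
Round up: n = 37.

37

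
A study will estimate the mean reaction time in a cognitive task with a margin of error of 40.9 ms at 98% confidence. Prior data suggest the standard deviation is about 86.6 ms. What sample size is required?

For a mean, the margin of error is E = z·σ/√n, so n = (zσ/E)².
At 98% confidence, z = 2.326.
n = (2.326 × 86.6 / 40.9)² = 24.26
Round up: n = 25.

25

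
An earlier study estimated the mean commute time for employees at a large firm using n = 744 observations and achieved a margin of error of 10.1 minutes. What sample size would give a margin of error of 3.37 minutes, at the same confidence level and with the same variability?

6683

Margin of error scales as 1/√n, so n₂ = n₁·(E₁/E₂)².
n₂ = 744 × (10.1/3.37)² = 744 × 8.982 = 6682.61
Round up: n₂ = 6683.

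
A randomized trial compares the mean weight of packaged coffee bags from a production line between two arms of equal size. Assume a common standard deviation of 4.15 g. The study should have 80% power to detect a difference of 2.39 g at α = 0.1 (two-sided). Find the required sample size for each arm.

For two equal groups, n per group = 2·((z_{α/2} + z_β)·σ/δ)².
z_{α/2} = 1.645; z_β = 0.842 (power 80%).
n = 2 × (2.487 × 4.15 / 2.39)² = 2 × 18.65 = 37.30
Round up: n = 38 per group.

38 per group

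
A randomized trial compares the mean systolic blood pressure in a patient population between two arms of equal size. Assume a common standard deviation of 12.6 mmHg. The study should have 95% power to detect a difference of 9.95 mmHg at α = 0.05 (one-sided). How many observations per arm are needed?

35 per group

For two equal groups, n per group = 2·((z_α + z_β)·σ/δ)².
z_α = 1.645; z_β = 1.645 (power 95%).
n = 2 × (3.290 × 12.6 / 9.95)² = 2 × 17.36 = 34.72
Round up: n = 35 per group.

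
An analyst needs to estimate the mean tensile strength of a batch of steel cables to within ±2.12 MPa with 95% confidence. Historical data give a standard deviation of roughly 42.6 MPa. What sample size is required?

For a mean, the margin of error is E = z·σ/√n, so n = (zσ/E)².
At 95% confidence, z = 1.960.
n = (1.960 × 42.6 / 2.12)² = 1551.17
Round up: n = 1552.

1552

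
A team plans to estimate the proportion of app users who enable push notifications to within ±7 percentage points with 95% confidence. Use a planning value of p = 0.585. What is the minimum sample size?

For a proportion with margin E = 0.07 at 95% confidence, z = 1.960.
n = p̂(1−p̂)(z/E)² = 0.585 × 0.415 × (1.960/0.07)² = 190.34
Round up: n = 191.

191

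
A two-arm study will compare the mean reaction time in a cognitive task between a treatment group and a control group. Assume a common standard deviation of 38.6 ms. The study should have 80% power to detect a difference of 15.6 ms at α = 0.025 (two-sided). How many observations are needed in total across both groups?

For two equal groups, n per group = 2·((z_{α/2} + z_β)·σ/δ)².
z_{α/2} = 2.241; z_β = 0.842 (power 80%).
n = 2 × (3.083 × 38.6 / 15.6)² = 2 × 58.19 = 116.38
Round up: n = 117 per group.
Total across both groups: 2 × 117 = 234.

234 total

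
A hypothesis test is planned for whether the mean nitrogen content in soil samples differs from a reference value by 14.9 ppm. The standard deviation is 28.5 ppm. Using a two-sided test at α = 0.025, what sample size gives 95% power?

For a one-sample z-test, n = ((z_{α/2} + z_β)·σ/δ)².
z_{α/2} = 2.241 (two-sided α = 0.025); z_β = 1.645 (power 95% → β = 0.05).
n = (3.886 × 28.5 / 14.9)² = 55.25
Round up: n = 56.

56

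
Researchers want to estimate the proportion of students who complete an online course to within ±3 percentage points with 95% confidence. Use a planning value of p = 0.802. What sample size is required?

678

For a proportion with margin E = 0.03 at 95% confidence, z = 1.960.
n = p̂(1−p̂)(z/E)² = 0.802 × 0.198 × (1.960/0.03)² = 677.81
Round up: n = 678.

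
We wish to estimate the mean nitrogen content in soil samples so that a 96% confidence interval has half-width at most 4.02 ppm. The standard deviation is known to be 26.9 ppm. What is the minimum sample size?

189

For a mean, the margin of error is E = z·σ/√n, so n = (zσ/E)².
At 96% confidence, z = 2.054.
n = (2.054 × 26.9 / 4.02)² = 188.91
Round up: n = 189.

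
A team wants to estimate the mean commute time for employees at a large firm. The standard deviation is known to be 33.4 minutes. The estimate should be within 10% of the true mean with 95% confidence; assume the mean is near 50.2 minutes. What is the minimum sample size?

n = 171

For a mean, the margin of error is E = z·σ/√n, so n = (zσ/E)².
At 95% confidence, z = 1.960.
E = 10% of 50.2 = 5.02 minutes.
n = (1.960 × 33.4 / 5.02)² = 170.06
Round up: n = 171.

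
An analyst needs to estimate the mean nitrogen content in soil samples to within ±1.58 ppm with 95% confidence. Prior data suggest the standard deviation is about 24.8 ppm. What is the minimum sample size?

For a mean, the margin of error is E = z·σ/√n, so n = (zσ/E)².
At 95% confidence, z = 1.960.
n = (1.960 × 24.8 / 1.58)² = 946.46
Round up: n = 947.

947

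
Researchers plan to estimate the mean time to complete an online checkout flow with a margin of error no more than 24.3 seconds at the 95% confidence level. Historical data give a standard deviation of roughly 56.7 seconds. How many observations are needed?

n = 21

For a mean, the margin of error is E = z·σ/√n, so n = (zσ/E)².
At 95% confidence, z = 1.960.
n = (1.960 × 56.7 / 24.3)² = 20.92
Round up: n = 21.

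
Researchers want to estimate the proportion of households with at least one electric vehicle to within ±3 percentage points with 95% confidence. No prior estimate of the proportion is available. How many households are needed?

For a proportion with margin E = 0.03 at 95% confidence, z = 1.960.
With no prior estimate, use p = 0.5, which maximizes p(1−p) at 0.25.
n = 0.25 × (z/E)² = 0.25 × (1.960/0.03)² = 1067.11
Round up: n = 1068.

1068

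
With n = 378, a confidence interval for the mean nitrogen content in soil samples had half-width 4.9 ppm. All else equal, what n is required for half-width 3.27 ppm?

Margin of error scales as 1/√n, so n₂ = n₁·(E₁/E₂)².
n₂ = 378 × (4.9/3.27)² = 378 × 2.245 = 848.61
Round up: n₂ = 849.

849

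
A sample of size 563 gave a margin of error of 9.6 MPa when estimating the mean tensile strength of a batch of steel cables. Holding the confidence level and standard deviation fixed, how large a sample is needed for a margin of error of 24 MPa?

n = 91

Margin of error scales as 1/√n, so n₂ = n₁·(E₁/E₂)².
n₂ = 563 × (9.6/24)² = 563 × 0.16 = 90.08
Round up: n₂ = 91.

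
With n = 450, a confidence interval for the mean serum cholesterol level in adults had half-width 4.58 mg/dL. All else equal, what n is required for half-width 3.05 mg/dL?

Margin of error scales as 1/√n, so n₂ = n₁·(E₁/E₂)².
n₂ = 450 × (4.58/3.05)² = 450 × 2.255 = 1014.75
Round up: n₂ = 1015.

n = 1015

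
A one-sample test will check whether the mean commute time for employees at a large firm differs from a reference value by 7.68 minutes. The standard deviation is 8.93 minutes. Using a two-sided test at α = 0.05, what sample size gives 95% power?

For a one-sample z-test, n = ((z_{α/2} + z_β)·σ/δ)².
z_{α/2} = 1.960 (two-sided α = 0.05); z_β = 1.645 (power 95% → β = 0.05).
n = (3.605 × 8.93 / 7.68)² = 17.57
Round up: n = 18.

n = 18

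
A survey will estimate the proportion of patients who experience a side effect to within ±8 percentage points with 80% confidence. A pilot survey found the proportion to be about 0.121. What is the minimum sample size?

n = 28

For a proportion with margin E = 0.08 at 80% confidence, z = 1.282.
n = p̂(1−p̂)(z/E)² = 0.121 × 0.879 × (1.282/0.08)² = 27.31
Round up: n = 28.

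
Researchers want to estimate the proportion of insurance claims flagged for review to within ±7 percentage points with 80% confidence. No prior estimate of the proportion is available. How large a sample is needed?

n = 84

For a proportion with margin E = 0.07 at 80% confidence, z = 1.282.
With no prior estimate, use p = 0.5, which maximizes p(1−p) at 0.25.
n = 0.25 × (z/E)² = 0.25 × (1.282/0.07)² = 83.85
Round up: n = 84.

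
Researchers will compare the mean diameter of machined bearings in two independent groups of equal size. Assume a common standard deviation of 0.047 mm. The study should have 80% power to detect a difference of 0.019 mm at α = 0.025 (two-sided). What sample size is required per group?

117 per group

For two equal groups, n per group = 2·((z_{α/2} + z_β)·σ/δ)².
z_{α/2} = 2.241; z_β = 0.842 (power 80%).
n = 2 × (3.083 × 0.047 / 0.019)² = 2 × 58.16 = 116.32
Round up: n = 117 per group.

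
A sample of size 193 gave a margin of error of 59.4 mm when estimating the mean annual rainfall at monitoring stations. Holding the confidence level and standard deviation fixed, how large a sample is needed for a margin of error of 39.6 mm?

Margin of error scales as 1/√n, so n₂ = n₁·(E₁/E₂)².
n₂ = 193 × (59.4/39.6)² = 193 × 2.25 = 434.25
Round up: n₂ = 435.

n = 435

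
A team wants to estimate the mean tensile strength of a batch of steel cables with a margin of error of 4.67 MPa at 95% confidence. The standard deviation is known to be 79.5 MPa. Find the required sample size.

n = 1114

For a mean, the margin of error is E = z·σ/√n, so n = (zσ/E)².
At 95% confidence, z = 1.960.
n = (1.960 × 79.5 / 4.67)² = 1113.30
Round up: n = 1114.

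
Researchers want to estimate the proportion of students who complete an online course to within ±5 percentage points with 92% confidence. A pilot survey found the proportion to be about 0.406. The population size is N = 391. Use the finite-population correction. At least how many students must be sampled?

For a proportion with margin E = 0.05 at 92% confidence, z = 1.751.
n = p̂(1−p̂)(z/E)² = 0.406 × 0.594 × (1.751/0.05)² = 295.76 — call this n₀.
Finite-population correction with N = 391: n = n₀ / (1 + (n₀−1)/N) = 295.76 / 1.754 = 168.62
Round up: n = 169.

n = 169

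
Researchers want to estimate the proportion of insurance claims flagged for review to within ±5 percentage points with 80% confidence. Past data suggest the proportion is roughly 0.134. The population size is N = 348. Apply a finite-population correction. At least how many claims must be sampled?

For a proportion with margin E = 0.05 at 80% confidence, z = 1.282.
n = p̂(1−p̂)(z/E)² = 0.134 × 0.866 × (1.282/0.05)² = 76.29 — call this n₀.
Finite-population correction with N = 348: n = n₀ / (1 + (n₀−1)/N) = 76.29 / 1.216 = 62.74
Round up: n = 63.

n = 63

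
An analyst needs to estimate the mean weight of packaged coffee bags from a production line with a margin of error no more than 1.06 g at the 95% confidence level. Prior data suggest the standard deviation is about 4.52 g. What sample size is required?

n = 70

For a mean, the margin of error is E = z·σ/√n, so n = (zσ/E)².
At 95% confidence, z = 1.960.
n = (1.960 × 4.52 / 1.06)² = 69.85
Round up: n = 70.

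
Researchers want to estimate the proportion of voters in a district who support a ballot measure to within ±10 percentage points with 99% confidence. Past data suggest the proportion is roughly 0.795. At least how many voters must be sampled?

For a proportion with margin E = 0.1 at 99% confidence, z = 2.576.
n = p̂(1−p̂)(z/E)² = 0.795 × 0.205 × (2.576/0.1)² = 108.15
Round up: n = 109.

n = 109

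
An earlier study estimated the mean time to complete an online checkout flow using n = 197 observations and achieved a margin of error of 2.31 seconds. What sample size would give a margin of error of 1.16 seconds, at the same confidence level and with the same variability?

Margin of error scales as 1/√n, so n₂ = n₁·(E₁/E₂)².
n₂ = 197 × (2.31/1.16)² = 197 × 3.966 = 781.30
Round up: n₂ = 782.

782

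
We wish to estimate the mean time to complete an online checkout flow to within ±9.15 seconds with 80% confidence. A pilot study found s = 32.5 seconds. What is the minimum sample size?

For a mean, the margin of error is E = z·σ/√n, so n = (zσ/E)².
At 80% confidence, z = 1.282.
n = (1.282 × 32.5 / 9.15)² = 20.73
Round up: n = 21.

21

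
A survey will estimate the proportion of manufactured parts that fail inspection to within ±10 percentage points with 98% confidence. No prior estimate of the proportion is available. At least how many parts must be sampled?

For a proportion with margin E = 0.1 at 98% confidence, z = 2.326.
With no prior estimate, use p = 0.5, which maximizes p(1−p) at 0.25.
n = 0.25 × (z/E)² = 0.25 × (2.326/0.1)² = 135.26
Round up: n = 136.

136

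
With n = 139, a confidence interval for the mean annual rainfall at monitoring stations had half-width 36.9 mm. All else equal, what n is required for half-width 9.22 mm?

2227

Margin of error scales as 1/√n, so n₂ = n₁·(E₁/E₂)².
n₂ = 139 × (36.9/9.22)² = 139 × 16.02 = 2226.78
Round up: n₂ = 2227.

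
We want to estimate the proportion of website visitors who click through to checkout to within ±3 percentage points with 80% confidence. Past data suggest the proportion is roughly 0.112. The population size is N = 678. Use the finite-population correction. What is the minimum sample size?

For a proportion with margin E = 0.03 at 80% confidence, z = 1.282.
n = p̂(1−p̂)(z/E)² = 0.112 × 0.888 × (1.282/0.03)² = 181.62 — call this n₀.
Finite-population correction with N = 678: n = n₀ / (1 + (n₀−1)/N) = 181.62 / 1.266 = 143.46
Round up: n = 144.

144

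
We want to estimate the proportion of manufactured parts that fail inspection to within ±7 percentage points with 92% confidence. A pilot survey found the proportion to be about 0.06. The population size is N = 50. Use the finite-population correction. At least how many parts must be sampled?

21

For a proportion with margin E = 0.07 at 92% confidence, z = 1.751.
n = p̂(1−p̂)(z/E)² = 0.06 × 0.94 × (1.751/0.07)² = 35.29 — call this n₀.
Finite-population correction with N = 50: n = n₀ / (1 + (n₀−1)/N) = 35.29 / 1.686 = 20.93
Round up: n = 21.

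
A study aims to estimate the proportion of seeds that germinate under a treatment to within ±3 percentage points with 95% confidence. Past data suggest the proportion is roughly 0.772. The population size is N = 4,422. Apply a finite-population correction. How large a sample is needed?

For a proportion with margin E = 0.03 at 95% confidence, z = 1.960.
n = p̂(1−p̂)(z/E)² = 0.772 × 0.228 × (1.960/0.03)² = 751.31 — call this n₀.
Finite-population correction with N = 4,422: n = n₀ / (1 + (n₀−1)/N) = 751.31 / 1.17 = 642.15
Round up: n = 643.

643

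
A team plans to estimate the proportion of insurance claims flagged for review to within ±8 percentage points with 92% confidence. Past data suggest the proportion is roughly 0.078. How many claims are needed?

35

For a proportion with margin E = 0.08 at 92% confidence, z = 1.751.
n = p̂(1−p̂)(z/E)² = 0.078 × 0.922 × (1.751/0.08)² = 34.45
Round up: n = 35.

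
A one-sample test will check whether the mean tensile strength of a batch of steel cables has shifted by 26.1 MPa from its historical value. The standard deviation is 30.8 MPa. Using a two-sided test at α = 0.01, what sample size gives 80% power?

n = 17

For a one-sample z-test, n = ((z_{α/2} + z_β)·σ/δ)².
z_{α/2} = 2.576 (two-sided α = 0.01); z_β = 0.842 (power 80% → β = 0.2).
n = (3.418 × 30.8 / 26.1)² = 16.27
Round up: n = 17.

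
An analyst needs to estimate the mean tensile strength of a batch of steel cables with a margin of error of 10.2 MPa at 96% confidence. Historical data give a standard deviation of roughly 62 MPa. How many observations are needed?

For a mean, the margin of error is E = z·σ/√n, so n = (zσ/E)².
At 96% confidence, z = 2.054.
n = (2.054 × 62 / 10.2)² = 155.88
Round up: n = 156.

156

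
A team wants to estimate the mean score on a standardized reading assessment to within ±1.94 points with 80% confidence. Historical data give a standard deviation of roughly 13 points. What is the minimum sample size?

74

For a mean, the margin of error is E = z·σ/√n, so n = (zσ/E)².
At 80% confidence, z = 1.282.
n = (1.282 × 13 / 1.94)² = 73.80
Round up: n = 74.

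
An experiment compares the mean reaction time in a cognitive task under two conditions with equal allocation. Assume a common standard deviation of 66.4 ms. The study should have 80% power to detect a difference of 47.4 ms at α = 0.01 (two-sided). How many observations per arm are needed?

46 per group

For two equal groups, n per group = 2·((z_{α/2} + z_β)·σ/δ)².
z_{α/2} = 2.576; z_β = 0.842 (power 80%).
n = 2 × (3.418 × 66.4 / 47.4)² = 2 × 22.93 = 45.86
Round up: n = 46 per group.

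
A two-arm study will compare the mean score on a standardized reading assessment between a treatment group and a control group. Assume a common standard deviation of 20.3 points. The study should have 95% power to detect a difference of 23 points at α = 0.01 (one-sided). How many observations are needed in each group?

25 per group

For two equal groups, n per group = 2·((z_α + z_β)·σ/δ)².
z_α = 2.326; z_β = 1.645 (power 95%).
n = 2 × (3.971 × 20.3 / 23)² = 2 × 12.28 = 24.56
Round up: n = 25 per group.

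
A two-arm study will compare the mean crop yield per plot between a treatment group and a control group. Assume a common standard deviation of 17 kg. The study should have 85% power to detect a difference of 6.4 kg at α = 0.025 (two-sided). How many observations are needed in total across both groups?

304 total

For two equal groups, n per group = 2·((z_{α/2} + z_β)·σ/δ)².
z_{α/2} = 2.241; z_β = 1.036 (power 85%).
n = 2 × (3.277 × 17 / 6.4)² = 2 × 75.77 = 151.54
Round up: n = 152 per group.
Total across both groups: 2 × 152 = 304.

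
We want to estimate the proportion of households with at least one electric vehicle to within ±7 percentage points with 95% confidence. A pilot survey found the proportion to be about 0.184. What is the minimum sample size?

For a proportion with margin E = 0.07 at 95% confidence, z = 1.960.
n = p̂(1−p̂)(z/E)² = 0.184 × 0.816 × (1.960/0.07)² = 117.71
Round up: n = 118.

118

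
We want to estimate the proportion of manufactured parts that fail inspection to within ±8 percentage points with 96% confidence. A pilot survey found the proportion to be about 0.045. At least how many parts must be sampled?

For a proportion with margin E = 0.08 at 96% confidence, z = 2.054.
n = p̂(1−p̂)(z/E)² = 0.045 × 0.955 × (2.054/0.08)² = 28.33
Round up: n = 29.

n = 29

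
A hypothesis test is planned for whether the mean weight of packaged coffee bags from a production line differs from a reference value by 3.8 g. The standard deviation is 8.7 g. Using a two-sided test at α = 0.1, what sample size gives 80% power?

For a one-sample z-test, n = ((z_{α/2} + z_β)·σ/δ)².
z_{α/2} = 1.645 (two-sided α = 0.1); z_β = 0.842 (power 80% → β = 0.2).
n = (2.487 × 8.7 / 3.8)² = 32.42
Round up: n = 33.

33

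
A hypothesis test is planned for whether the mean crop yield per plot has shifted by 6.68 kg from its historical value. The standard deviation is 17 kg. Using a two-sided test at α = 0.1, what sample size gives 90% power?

56

For a one-sample z-test, n = ((z_{α/2} + z_β)·σ/δ)².
z_{α/2} = 1.645 (two-sided α = 0.1); z_β = 1.282 (power 90% → β = 0.1).
n = (2.927 × 17 / 6.68)² = 55.49
Round up: n = 56.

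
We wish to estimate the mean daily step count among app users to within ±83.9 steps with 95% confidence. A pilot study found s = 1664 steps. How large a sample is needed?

1512

For a mean, the margin of error is E = z·σ/√n, so n = (zσ/E)².
At 95% confidence, z = 1.960.
n = (1.960 × 1664 / 83.9)² = 1511.11
Round up: n = 1512.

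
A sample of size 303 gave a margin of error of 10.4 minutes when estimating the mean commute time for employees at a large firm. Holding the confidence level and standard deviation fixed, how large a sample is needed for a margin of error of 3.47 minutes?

2722

Margin of error scales as 1/√n, so n₂ = n₁·(E₁/E₂)².
n₂ = 303 × (10.4/3.47)² = 303 × 8.983 = 2721.85
Round up: n₂ = 2722.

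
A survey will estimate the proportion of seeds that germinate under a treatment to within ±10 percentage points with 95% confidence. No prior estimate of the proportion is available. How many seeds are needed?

For a proportion with margin E = 0.1 at 95% confidence, z = 1.960.
With no prior estimate, use p = 0.5, which maximizes p(1−p) at 0.25.
n = 0.25 × (z/E)² = 0.25 × (1.960/0.1)² = 96.04
Round up: n = 97.

n = 97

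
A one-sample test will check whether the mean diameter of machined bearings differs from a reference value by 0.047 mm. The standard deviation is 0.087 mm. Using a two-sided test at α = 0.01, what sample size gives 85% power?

45

For a one-sample z-test, n = ((z_{α/2} + z_β)·σ/δ)².
z_{α/2} = 2.576 (two-sided α = 0.01); z_β = 1.036 (power 85% → β = 0.15).
n = (3.612 × 0.087 / 0.047)² = 44.70
Round up: n = 45.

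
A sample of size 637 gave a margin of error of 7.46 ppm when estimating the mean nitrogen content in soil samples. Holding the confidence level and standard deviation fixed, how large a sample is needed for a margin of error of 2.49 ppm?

Margin of error scales as 1/√n, so n₂ = n₁·(E₁/E₂)².
n₂ = 637 × (7.46/2.49)² = 637 × 8.976 = 5717.71
Round up: n₂ = 5718.

5718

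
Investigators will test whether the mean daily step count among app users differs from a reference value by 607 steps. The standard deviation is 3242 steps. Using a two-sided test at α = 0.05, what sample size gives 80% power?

224

For a one-sample z-test, n = ((z_{α/2} + z_β)·σ/δ)².
z_{α/2} = 1.960 (two-sided α = 0.05); z_β = 0.842 (power 80% → β = 0.2).
n = (2.802 × 3242 / 607)² = 223.97
Round up: n = 224.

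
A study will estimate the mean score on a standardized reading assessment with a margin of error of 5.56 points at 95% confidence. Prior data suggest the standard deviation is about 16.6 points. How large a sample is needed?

35

For a mean, the margin of error is E = z·σ/√n, so n = (zσ/E)².
At 95% confidence, z = 1.960.
n = (1.960 × 16.6 / 5.56)² = 34.24
Round up: n = 35.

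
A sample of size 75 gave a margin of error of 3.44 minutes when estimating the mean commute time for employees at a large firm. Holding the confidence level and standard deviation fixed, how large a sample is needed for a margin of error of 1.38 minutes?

467

Margin of error scales as 1/√n, so n₂ = n₁·(E₁/E₂)².
n₂ = 75 × (3.44/1.38)² = 75 × 6.214 = 466.05
Round up: n₂ = 467.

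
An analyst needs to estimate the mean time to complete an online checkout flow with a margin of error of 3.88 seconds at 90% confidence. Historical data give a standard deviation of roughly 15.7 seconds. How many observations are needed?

45

For a mean, the margin of error is E = z·σ/√n, so n = (zσ/E)².
At 90% confidence, z = 1.645.
n = (1.645 × 15.7 / 3.88)² = 44.31
Round up: n = 45.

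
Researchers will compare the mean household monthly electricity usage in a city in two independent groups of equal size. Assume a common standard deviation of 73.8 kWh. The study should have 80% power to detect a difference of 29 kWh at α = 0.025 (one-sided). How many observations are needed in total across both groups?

For two equal groups, n per group = 2·((z_α + z_β)·σ/δ)².
z_α = 1.960; z_β = 0.842 (power 80%).
n = 2 × (2.802 × 73.8 / 29)² = 2 × 50.85 = 101.70
Round up: n = 102 per group.
Total across both groups: 2 × 102 = 204.

204 total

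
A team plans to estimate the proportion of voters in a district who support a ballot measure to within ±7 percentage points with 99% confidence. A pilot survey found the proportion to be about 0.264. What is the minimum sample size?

264

For a proportion with margin E = 0.07 at 99% confidence, z = 2.576.
n = p̂(1−p̂)(z/E)² = 0.264 × 0.736 × (2.576/0.07)² = 263.13
Round up: n = 264.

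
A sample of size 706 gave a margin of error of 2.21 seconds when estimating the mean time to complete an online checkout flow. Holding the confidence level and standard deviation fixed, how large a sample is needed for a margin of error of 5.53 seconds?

n = 113

Margin of error scales as 1/√n, so n₂ = n₁·(E₁/E₂)².
n₂ = 706 × (2.21/5.53)² = 706 × 0.1597 = 112.75
Round up: n₂ = 113.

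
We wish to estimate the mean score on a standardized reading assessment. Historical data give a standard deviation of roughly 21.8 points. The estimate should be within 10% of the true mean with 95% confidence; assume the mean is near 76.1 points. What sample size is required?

32

For a mean, the margin of error is E = z·σ/√n, so n = (zσ/E)².
At 95% confidence, z = 1.960.
E = 10% of 76.1 = 7.61 points.
n = (1.960 × 21.8 / 7.61)² = 31.53
Round up: n = 32.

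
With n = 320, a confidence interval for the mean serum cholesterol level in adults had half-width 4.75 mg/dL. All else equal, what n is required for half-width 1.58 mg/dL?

2893

Margin of error scales as 1/√n, so n₂ = n₁·(E₁/E₂)².
n₂ = 320 × (4.75/1.58)² = 320 × 9.038 = 2892.16
Round up: n₂ = 2893.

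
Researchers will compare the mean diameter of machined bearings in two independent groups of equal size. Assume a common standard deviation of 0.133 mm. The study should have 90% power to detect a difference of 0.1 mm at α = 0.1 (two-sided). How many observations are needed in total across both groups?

62 total

For two equal groups, n per group = 2·((z_{α/2} + z_β)·σ/δ)².
z_{α/2} = 1.645; z_β = 1.282 (power 90%).
n = 2 × (2.927 × 0.133 / 0.1)² = 2 × 15.15 = 30.30
Round up: n = 31 per group.
Total across both groups: 2 × 31 = 62.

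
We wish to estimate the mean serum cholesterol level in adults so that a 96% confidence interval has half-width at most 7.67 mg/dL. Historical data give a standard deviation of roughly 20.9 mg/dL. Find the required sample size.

For a mean, the margin of error is E = z·σ/√n, so n = (zσ/E)².
At 96% confidence, z = 2.054.
n = (2.054 × 20.9 / 7.67)² = 31.33
Round up: n = 32.

32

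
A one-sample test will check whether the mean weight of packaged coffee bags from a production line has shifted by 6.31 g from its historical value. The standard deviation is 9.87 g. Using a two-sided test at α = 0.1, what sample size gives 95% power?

27

For a one-sample z-test, n = ((z_{α/2} + z_β)·σ/δ)².
z_{α/2} = 1.645 (two-sided α = 0.1); z_β = 1.645 (power 95% → β = 0.05).
n = (3.290 × 9.87 / 6.31)² = 26.48
Round up: n = 27.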